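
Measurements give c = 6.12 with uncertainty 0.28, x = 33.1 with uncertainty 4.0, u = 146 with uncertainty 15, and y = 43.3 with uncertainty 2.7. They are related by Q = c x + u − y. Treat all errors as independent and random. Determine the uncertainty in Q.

30.3

Let p = c·x = 203. δp/p = √((1·δc/c)² + (1·δx/x)²) = √(0.00209 + 0.0146) = 0.129, so δp = 26.2.
Q = p + u − y: δQ = √(δp² + δu² + δy²) = √(685 + 225 + 7.29) = 30.3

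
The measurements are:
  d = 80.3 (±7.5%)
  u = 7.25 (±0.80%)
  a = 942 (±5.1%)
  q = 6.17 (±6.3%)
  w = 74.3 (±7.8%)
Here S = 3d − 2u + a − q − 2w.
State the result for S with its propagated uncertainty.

1010 ± 52.6

For a sum/difference, combine absolute errors in quadrature:
  (3·δd)² = 326;  (2·δu)² = 0.0135;  (δa)² = 2310;  (δq)² = 0.151;  (2·δw)² = 134
δS = √(2770) = 52.6
S = 1010.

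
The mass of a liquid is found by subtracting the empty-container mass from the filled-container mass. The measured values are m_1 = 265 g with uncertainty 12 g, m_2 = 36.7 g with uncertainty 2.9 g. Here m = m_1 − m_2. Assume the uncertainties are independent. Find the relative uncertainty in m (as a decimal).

0.0541

For a sum/difference, combine absolute errors in quadrature:
  (δm_1)² = 144;  (δm_2)² = 8.41
δm = √(152) = 12.3 g
m = 228 g, so δm/m = 12.3/228 = 0.0541.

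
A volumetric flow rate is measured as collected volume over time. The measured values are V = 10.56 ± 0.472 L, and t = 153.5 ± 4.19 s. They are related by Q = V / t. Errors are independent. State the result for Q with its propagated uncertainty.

Products/powers → add relative errors in quadrature, weighted by exponent:
  (1·δV/V)² = (1×0.0447)² = 0.00200;  (-1·δt/t)² = (-1×0.0273)² = 0.000745
δQ/Q = √(0.00274) = 0.0524
Q = 0.06879 L/s, so δQ = 0.0524 × 0.06879 = 0.00360 L/s.

0.06879 ± 0.00360 L/s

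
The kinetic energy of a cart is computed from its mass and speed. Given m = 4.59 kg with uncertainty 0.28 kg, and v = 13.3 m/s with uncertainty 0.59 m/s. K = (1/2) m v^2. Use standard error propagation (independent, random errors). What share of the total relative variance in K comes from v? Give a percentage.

(δK/K)² = (1·δm/m)² + (2·δv/v)²
  m term: (1×0.0610)² = 0.00372
  v term: (2×0.0444)² = 0.00787
Total = 0.0116. Share from v = 0.00787/0.0116 = 0.679.

67.9%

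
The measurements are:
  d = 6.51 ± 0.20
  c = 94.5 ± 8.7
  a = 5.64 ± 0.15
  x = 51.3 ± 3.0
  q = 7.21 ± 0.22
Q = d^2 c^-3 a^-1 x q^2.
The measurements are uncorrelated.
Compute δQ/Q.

0.296

For a monomial Q ∝ d^2, c^-3, a^-1, x, q^2, fractional errors add in quadrature:
  (2·δd/d)² = (2×0.0307)² = 0.00378;  (-3·δc/c)² = (-3×0.0921)² = 0.0763;  (-1·δa/a)² = (-1×0.0266)² = 0.000707;  (1·δx/x)² = (1×0.0585)² = 0.00342;  (2·δq/q)² = (2×0.0305)² = 0.00372
δQ/Q = √(0.0879) = 0.296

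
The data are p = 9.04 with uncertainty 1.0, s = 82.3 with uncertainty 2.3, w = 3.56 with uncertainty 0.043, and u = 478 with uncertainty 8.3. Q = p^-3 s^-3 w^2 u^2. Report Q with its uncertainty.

0.00703 ± 0.00243

Relative error in a monomial: (δQ/Q)² = Σ (nᵢ · δxᵢ/xᵢ)².
  (-3·δp/p)² = (-3×0.111)² = 0.110;  (-3·δs/s)² = (-3×0.0279)² = 0.00703;  (2·δw/w)² = (2×0.0121)² = 0.000584;  (2·δu/u)² = (2×0.0174)² = 0.00121
δQ/Q = √(0.119) = 0.345
Q = 0.00703, so δQ = 0.345 × 0.00703 = 0.00243.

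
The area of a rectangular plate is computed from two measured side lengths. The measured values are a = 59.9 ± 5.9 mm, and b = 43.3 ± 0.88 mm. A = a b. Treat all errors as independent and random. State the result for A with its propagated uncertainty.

2590 ± 261 mm^2

Relative error in a monomial: (δA/A)² = Σ (nᵢ · δxᵢ/xᵢ)².
  (1·δa/a)² = (1×0.0985)² = 0.00970;  (1·δb/b)² = (1×0.0203)² = 0.000413
δA/A = √(0.0101) = 0.101
A = 2590 mm^2, so δA = 0.101 × 2590 = 261 mm^2.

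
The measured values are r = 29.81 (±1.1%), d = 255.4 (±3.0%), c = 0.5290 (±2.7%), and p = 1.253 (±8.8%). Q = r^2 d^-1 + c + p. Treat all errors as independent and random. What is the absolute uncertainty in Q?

Let w = r^2·d^-1 = 3.479. δw/w = √((2·δr/r)² + (-1·δd/d)²) = √(0.000484 + 0.000900) = 0.0372, so δw = 0.129.
Q = w + c + p: δQ = √(δw² + δc² + δp²) = √(0.0168 + 0.000204 + 0.0122) = 0.171

0.171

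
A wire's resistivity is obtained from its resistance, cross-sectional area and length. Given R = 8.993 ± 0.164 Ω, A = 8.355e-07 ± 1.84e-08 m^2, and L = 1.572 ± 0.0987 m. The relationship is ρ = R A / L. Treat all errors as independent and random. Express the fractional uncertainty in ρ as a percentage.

6.90%

Each factor contributes (exponent × relative error)² to (δρ/ρ)²:
  (1·δR/R)² = (1×0.0182)² = 0.000333;  (1·δA/A)² = (1×0.0220)² = 0.000485;  (-1·δL/L)² = (-1×0.0628)² = 0.00394
δρ/ρ = √(0.00476) = 0.0690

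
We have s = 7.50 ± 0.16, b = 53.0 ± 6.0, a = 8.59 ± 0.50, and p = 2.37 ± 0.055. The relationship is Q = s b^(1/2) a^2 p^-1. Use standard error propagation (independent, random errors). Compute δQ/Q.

0.133

Each factor contributes (exponent × relative error)² to (δQ/Q)²:
  (1·δs/s)² = (1×0.0213)² = 0.000455;  (½·δb/b)² = (0.5×0.113)² = 0.00320;  (2·δa/a)² = (2×0.0582)² = 0.0136;  (-1·δp/p)² = (-1×0.0232)² = 0.000539
δQ/Q = √(0.0177) = 0.133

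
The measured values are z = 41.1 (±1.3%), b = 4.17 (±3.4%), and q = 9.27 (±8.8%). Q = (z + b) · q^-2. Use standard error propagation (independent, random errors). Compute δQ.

Let u = z + b = 45.3. δu = √(δz² + δb²) = √(0.285 + 0.0201) = 0.553, so δu/u = 0.0122.
Q is then a monomial in u, q:
δQ/Q = √((δu/u)² + (-2·δq/q)²) = √(0.000149 + 0.0310) = 0.176
Q = 0.527, so δQ = 0.176 × 0.527 = 0.0929.

0.0929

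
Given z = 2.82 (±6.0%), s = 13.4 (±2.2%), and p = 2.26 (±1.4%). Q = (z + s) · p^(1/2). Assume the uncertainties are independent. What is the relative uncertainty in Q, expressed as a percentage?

Let u = z + s = 16.2. δu = √(δz² + δs²) = √(0.0286 + 0.0869) = 0.340, so δu/u = 0.0210.
Q is then a monomial in u, p:
δQ/Q = √((δu/u)² + (½·δp/p)²) = √(0.000439 + 4.9e-05) = 0.0221

2.21%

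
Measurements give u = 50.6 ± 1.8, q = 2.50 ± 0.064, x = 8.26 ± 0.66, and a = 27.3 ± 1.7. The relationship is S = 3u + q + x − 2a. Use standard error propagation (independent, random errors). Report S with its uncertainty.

Each term contributes (cᵢ δxᵢ)² to (δS)²:
  (3·δu)² = 29.2;  (δq)² = 0.00410;  (δx)² = 0.436;  (2·δa)² = 11.6
δS = √(41.2) = 6.42
S = 108.

108 ± 6.42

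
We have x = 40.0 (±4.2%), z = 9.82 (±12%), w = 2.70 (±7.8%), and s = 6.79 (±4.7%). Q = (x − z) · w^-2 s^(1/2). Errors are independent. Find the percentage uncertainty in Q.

Let u = x − z = 30.2. δu = √(δx² + δz²) = √(2.82 + 1.39) = 2.05, so δu/u = 0.0680.
Q is then a monomial in u, w, s:
δQ/Q = √((δu/u)² + (-2·δw/w)² + (½·δs/s)²) = √(0.00462 + 0.0243 + 0.000552) = 0.172

17.2%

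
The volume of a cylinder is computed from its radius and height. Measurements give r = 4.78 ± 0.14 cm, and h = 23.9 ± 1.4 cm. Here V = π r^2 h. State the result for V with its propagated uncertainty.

1720 ± 142 cm^3

Each factor contributes (exponent × relative error)² to (δV/V)²:
  (2·δr/r)² = (2×0.0293)² = 0.00343;  (1·δh/h)² = (1×0.0586)² = 0.00343
δV/V = √(0.00686) = 0.0828
V = 1720 cm^3, so δV = 0.0828 × 1720 = 142 cm^3.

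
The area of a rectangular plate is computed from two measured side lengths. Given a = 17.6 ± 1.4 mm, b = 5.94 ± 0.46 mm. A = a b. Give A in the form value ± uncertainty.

A is a product of powers, so relative uncertainties combine in quadrature:
  (1·δa/a)² = (1×0.0795)² = 0.00633;  (1·δb/b)² = (1×0.0774)² = 0.00600
δA/A = √(0.0123) = 0.111
A = 105 mm^2, so δA = 0.111 × 105 = 11.6 mm^2.

105 ± 11.6 mm^2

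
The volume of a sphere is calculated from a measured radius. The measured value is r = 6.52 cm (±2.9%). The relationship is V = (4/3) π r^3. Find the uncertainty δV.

101 cm^3

V ∝ r^3, so δV/V = |3| · δr/r = 3 × 0.0290 = 0.0870.
V = 1160 cm^3, so δV = 0.0870 × 1160 = 101 cm^3.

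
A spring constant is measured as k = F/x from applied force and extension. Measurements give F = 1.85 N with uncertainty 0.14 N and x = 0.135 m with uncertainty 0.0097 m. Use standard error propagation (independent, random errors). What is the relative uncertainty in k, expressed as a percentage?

For a monomial k ∝ F, x^-1, fractional errors add in quadrature:
  (1·δF/F)² = (1×0.0757)² = 0.00573;  (-1·δx/x)² = (-1×0.0719)² = 0.00516
δk/k = √(0.0109) = 0.104

10.4%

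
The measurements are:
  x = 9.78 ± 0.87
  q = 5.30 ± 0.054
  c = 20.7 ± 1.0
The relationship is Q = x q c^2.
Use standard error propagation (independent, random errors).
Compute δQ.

Relative error in a monomial: (δQ/Q)² = Σ (nᵢ · δxᵢ/xᵢ)².
  (1·δx/x)² = (1×0.0890)² = 0.00791;  (1·δq/q)² = (1×0.0102)² = 0.000104;  (2·δc/c)² = (2×0.0483)² = 0.00934
δQ/Q = √(0.0174) = 0.132
Q = 22200, so δQ = 0.132 × 22200 = 2930.

2930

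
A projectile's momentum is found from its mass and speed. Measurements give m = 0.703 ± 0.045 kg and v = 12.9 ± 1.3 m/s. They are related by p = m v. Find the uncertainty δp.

1.08 kg·m/s

p is a product of powers, so relative uncertainties combine in quadrature:
  (1·δm/m)² = (1×0.0640)² = 0.00410;  (1·δv/v)² = (1×0.101)² = 0.0102
δp/p = √(0.0143) = 0.119
p = 9.07 kg·m/s, so δp = 0.119 × 9.07 = 1.08 kg·m/s.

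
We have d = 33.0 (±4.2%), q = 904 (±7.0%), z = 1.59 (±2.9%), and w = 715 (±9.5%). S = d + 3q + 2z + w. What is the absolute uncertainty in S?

202

For a sum/difference, combine absolute errors in quadrature:
  (δd)² = 1.92;  (3·δq)² = 36000;  (2·δz)² = 0.00850;  (δw)² = 4610
δS = √(40700) = 202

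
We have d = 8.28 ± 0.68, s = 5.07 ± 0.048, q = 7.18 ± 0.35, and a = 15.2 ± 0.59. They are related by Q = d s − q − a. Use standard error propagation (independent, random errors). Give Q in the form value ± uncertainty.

19.6 ± 3.54

Let p = d·s = 42.0. δp/p = √((1·δd/d)² + (1·δs/s)²) = √(0.00674 + 8.96e-05) = 0.0827, so δp = 3.47.
Q = p − q − a: δQ = √(δp² + δq² + δa²) = √(12.0 + 0.122 + 0.348) = 3.54
Q = 19.6.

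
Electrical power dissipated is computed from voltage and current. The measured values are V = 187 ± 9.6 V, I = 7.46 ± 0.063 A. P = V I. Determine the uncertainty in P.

72.6 W

Each factor contributes (exponent × relative error)² to (δP/P)²:
  (1·δV/V)² = (1×0.0513)² = 0.00264;  (1·δI/I)² = (1×0.00845)² = 7.13e-05
δP/P = √(0.00271) = 0.0520
P = 1400 W, so δP = 0.0520 × 1400 = 72.6 W.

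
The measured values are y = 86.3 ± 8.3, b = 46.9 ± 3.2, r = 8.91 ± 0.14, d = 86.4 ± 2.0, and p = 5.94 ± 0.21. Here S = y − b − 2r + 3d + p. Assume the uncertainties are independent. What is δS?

10.7

For a sum/difference, combine absolute errors in quadrature:
  (δy)² = 68.9;  (δb)² = 10.2;  (2·δr)² = 0.0784;  (3·δd)² = 36.0;  (δp)² = 0.0441
δS = √(115) = 10.7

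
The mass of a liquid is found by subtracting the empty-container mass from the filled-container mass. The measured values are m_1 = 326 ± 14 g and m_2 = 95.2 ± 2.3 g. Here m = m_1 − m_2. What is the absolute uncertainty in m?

14.2 g

m is a linear combination, so absolute uncertainties add in quadrature:
  (δm_1)² = 196;  (δm_2)² = 5.29
δm = √(201) = 14.2 g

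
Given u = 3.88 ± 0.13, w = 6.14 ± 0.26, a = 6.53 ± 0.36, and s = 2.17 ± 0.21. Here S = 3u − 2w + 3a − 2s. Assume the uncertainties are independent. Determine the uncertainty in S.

For a sum/difference, combine absolute errors in quadrature:
  (3·δu)² = 0.152;  (2·δw)² = 0.270;  (3·δa)² = 1.17;  (2·δs)² = 0.176
δS = √(1.77) = 1.33

1.33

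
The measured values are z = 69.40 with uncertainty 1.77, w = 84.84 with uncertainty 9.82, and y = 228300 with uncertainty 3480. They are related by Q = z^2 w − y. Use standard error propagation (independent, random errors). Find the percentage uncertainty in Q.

28.7%

Let p = z^2·w = 408600. δp/p = √((2·δz/z)² + (1·δw/w)²) = √(0.00260 + 0.0134) = 0.126, so δp = 51700.
Q = p − y: δQ = √(δp² + δy²) = √(2.67e+09 + 1.21e+07) = 51800
Q = 180300, so δQ/Q = 51800/180300 = 0.287.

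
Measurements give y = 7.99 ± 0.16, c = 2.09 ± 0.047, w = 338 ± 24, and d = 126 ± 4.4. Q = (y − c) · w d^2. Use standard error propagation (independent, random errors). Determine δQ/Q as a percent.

10.4%

Let u = y − c = 5.90. δu = √(δy² + δc²) = √(0.0256 + 0.00221) = 0.167, so δu/u = 0.0283.
Q is then a monomial in u, w, d:
δQ/Q = √((δu/u)² + (1·δw/w)² + (2·δd/d)²) = √(0.000799 + 0.00504 + 0.00488) = 0.104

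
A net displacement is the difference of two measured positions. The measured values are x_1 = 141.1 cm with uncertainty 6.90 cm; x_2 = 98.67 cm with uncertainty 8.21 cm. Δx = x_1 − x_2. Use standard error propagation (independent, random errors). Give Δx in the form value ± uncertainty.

Sums and differences: (δΔx)² = Σ (cᵢ δxᵢ)².
  (δx_1)² = 47.6;  (δx_2)² = 67.4
δΔx = √(115) = 10.7 cm
Δx = 42.43 cm.

42.43 ± 10.7 cm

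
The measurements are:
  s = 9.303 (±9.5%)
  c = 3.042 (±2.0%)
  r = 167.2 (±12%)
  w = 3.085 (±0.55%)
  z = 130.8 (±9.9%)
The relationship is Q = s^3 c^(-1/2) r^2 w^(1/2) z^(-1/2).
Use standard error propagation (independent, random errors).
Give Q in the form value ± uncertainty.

(1.982 ± 0.745) × 10^6

Products/powers → add relative errors in quadrature, weighted by exponent:
  (3·δs/s)² = (3×0.0950)² = 0.0812;  (−½·δc/c)² = (-0.5×0.0200)² = 0.000100;  (2·δr/r)² = (2×0.120)² = 0.0576;  (½·δw/w)² = (0.5×0.00550)² = 7.56e-06;  (−½·δz/z)² = (-0.5×0.0990)² = 0.00245
δQ/Q = √(0.141) = 0.376
Q = 1.982e+06, so δQ = 0.376 × 1.982e+06 = 7.45e+05.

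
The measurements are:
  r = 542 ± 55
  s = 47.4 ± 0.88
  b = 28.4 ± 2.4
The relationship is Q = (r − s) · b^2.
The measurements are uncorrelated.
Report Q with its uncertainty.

Let u = r − s = 495. δu = √(δr² + δs²) = √(3020 + 0.774) = 55.0, so δu/u = 0.111.
Q is then a monomial in u, b:
δQ/Q = √((δu/u)² + (2·δb/b)²) = √(0.0124 + 0.0286) = 0.202
Q = 3.99e+05, so δQ = 0.202 × 3.99e+05 = 80700.

(3.99 ± 0.807) × 10^5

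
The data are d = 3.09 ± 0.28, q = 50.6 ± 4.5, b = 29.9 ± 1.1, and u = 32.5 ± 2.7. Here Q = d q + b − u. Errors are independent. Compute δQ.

20.1

Let p = d·q = 156. δp/p = √((1·δd/d)² + (1·δq/q)²) = √(0.00821 + 0.00791) = 0.127, so δp = 19.9.
Q = p + b − u: δQ = √(δp² + δb² + δu²) = √(394 + 1.21 + 7.29) = 20.1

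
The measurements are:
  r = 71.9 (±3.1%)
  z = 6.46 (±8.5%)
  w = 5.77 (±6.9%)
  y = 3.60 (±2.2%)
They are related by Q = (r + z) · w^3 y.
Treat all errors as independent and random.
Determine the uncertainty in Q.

Let u = r + z = 78.4. δu = √(δr² + δz²) = √(4.97 + 0.302) = 2.30, so δu/u = 0.0293.
Q is then a monomial in u, w, y:
δQ/Q = √((δu/u)² + (3·δw/w)² + (1·δy/y)²) = √(0.000858 + 0.0428 + 0.000484) = 0.210
Q = 54200, so δQ = 0.210 × 54200 = 11400.

11400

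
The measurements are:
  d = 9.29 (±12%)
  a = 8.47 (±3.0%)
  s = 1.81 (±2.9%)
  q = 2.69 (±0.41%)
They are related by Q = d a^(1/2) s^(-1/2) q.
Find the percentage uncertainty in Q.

12.2%

Q is a product of powers, so relative uncertainties combine in quadrature:
  (1·δd/d)² = (1×0.120)² = 0.0144;  (½·δa/a)² = (0.5×0.0300)² = 0.000225;  (−½·δs/s)² = (-0.5×0.0290)² = 0.000210;  (1·δq/q)² = (1×0.00410)² = 1.68e-05
δQ/Q = √(0.0149) = 0.122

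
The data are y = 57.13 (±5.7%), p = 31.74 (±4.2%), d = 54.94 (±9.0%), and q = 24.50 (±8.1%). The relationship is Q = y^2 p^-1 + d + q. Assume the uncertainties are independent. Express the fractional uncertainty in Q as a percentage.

7.45%

Let w = y^2·p^-1 = 102.8. δw/w = √((2·δy/y)² + (-1·δp/p)²) = √(0.0130 + 0.00176) = 0.121, so δw = 12.5.
Q = w + d + q: δQ = √(δw² + δd² + δq²) = √(156 + 24.4 + 3.94) = 13.6
Q = 182.3, so δQ/Q = 13.6/182.3 = 0.0745.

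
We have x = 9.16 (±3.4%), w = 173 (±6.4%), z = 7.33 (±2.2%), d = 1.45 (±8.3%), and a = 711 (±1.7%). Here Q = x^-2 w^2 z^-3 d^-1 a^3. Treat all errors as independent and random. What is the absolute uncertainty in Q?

4.19e+07

Q is a product of powers, so relative uncertainties combine in quadrature:
  (-2·δx/x)² = (-2×0.0340)² = 0.00462;  (2·δw/w)² = (2×0.0640)² = 0.0164;  (-3·δz/z)² = (-3×0.0220)² = 0.00436;  (-1·δd/d)² = (-1×0.0830)² = 0.00689;  (3·δa/a)² = (3×0.0170)² = 0.00260
δQ/Q = √(0.0349) = 0.187
Q = 2.25e+08, so δQ = 0.187 × 2.25e+08 = 4.19e+07.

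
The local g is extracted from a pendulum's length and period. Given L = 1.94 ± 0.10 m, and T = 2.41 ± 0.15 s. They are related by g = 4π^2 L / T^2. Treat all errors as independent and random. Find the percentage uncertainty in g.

13.5%

Relative error in a monomial: (δg/g)² = Σ (nᵢ · δxᵢ/xᵢ)².
  (1·δL/L)² = (1×0.0515)² = 0.00266;  (-2·δT/T)² = (-2×0.0622)² = 0.0155
δg/g = √(0.0182) = 0.135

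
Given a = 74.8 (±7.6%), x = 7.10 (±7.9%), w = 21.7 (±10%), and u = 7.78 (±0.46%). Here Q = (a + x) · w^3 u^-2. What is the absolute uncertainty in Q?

4260

Let h = a + x = 81.9. δh = √(δa² + δx²) = √(32.3 + 0.315) = 5.71, so δh/h = 0.0697.
Q is then a monomial in h, w, u:
δQ/Q = √((δh/h)² + (3·δw/w)² + (-2·δu/u)²) = √(0.00486 + 0.0900 + 8.46e-05) = 0.308
Q = 13800, so δQ = 0.308 × 13800 = 4260.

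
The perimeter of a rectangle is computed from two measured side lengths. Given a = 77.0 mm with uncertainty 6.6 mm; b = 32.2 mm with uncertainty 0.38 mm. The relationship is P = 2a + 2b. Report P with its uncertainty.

For a sum/difference, combine absolute errors in quadrature:
  (2·δa)² = 174;  (2·δb)² = 0.578
δP = √(175) = 13.2 mm
P = 218 mm.

218 ± 13.2 mm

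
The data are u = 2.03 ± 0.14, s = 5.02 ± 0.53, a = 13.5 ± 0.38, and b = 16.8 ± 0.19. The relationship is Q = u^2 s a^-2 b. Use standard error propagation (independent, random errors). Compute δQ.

Q is a product of powers, so relative uncertainties combine in quadrature:
  (2·δu/u)² = (2×0.0690)² = 0.0190;  (1·δs/s)² = (1×0.106)² = 0.0111;  (-2·δa/a)² = (-2×0.0281)² = 0.00317;  (1·δb/b)² = (1×0.0113)² = 0.000128
δQ/Q = √(0.0335) = 0.183
Q = 1.91, so δQ = 0.183 × 1.91 = 0.349.

0.349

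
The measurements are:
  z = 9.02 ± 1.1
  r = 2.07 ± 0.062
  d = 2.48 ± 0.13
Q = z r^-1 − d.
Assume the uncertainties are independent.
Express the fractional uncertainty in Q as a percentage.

30.0%

Let p = z·r^-1 = 4.36. δp/p = √((1·δz/z)² + (-1·δr/r)²) = √(0.0149 + 0.000897) = 0.126, so δp = 0.547.
Q = p − d: δQ = √(δp² + δd²) = √(0.299 + 0.0169) = 0.562
Q = 1.88, so δQ/Q = 0.562/1.88 = 0.300.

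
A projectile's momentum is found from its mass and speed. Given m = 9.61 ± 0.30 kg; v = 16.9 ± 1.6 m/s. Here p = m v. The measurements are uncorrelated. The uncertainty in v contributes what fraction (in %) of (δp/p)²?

(δp/p)² = (1·δm/m)² + (1·δv/v)²
  m term: (1×0.0312)² = 0.000975
  v term: (1×0.0947)² = 0.00896
Total = 0.00994. Share from v = 0.00896/0.00994 = 0.902.

90.2%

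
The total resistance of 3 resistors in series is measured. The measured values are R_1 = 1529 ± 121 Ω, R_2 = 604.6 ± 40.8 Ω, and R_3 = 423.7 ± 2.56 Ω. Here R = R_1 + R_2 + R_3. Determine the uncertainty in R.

Absolute uncertainties add in quadrature for a linear combination:
  (δR_1)² = 14600;  (δR_2)² = 1660;  (δR_3)² = 6.55
δR = √(16300) = 128 Ω

128 Ω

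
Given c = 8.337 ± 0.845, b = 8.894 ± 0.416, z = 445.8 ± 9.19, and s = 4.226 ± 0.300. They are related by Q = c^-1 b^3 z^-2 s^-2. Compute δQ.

Products/powers → add relative errors in quadrature, weighted by exponent:
  (-1·δc/c)² = (-1×0.101)² = 0.0103;  (3·δb/b)² = (3×0.0468)² = 0.0197;  (-2·δz/z)² = (-2×0.0206)² = 0.00170;  (-2·δs/s)² = (-2×0.0710)² = 0.0202
δQ/Q = √(0.0518) = 0.228
Q = 2.378e-05, so δQ = 0.228 × 2.378e-05 = 5.41e-06.

5.41e-06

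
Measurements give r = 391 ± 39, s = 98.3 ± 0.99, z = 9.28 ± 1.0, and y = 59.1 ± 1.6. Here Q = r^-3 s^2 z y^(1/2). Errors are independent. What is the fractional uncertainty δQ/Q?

0.319

Products/powers → add relative errors in quadrature, weighted by exponent:
  (-3·δr/r)² = (-3×0.0997)² = 0.0895;  (2·δs/s)² = (2×0.0101)² = 0.000406;  (1·δz/z)² = (1×0.108)² = 0.0116;  (½·δy/y)² = (0.5×0.0271)² = 0.000183
δQ/Q = √(0.102) = 0.319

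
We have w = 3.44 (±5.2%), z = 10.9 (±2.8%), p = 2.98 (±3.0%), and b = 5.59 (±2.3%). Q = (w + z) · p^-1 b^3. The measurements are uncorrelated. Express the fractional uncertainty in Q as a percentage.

Let u = w + z = 14.3. δu = √(δw² + δz²) = √(0.0320 + 0.0931) = 0.354, so δu/u = 0.0247.
Q is then a monomial in u, p, b:
δQ/Q = √((δu/u)² + (-1·δp/p)² + (3·δb/b)²) = √(0.000609 + 0.000900 + 0.00476) = 0.0792

7.92%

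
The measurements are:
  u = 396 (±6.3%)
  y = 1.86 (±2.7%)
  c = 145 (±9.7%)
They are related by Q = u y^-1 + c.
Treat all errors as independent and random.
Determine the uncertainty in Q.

Let p = u·y^-1 = 213. δp/p = √((1·δu/u)² + (-1·δy/y)²) = √(0.00397 + 0.000729) = 0.0685, so δp = 14.6.
Q = p + c: δQ = √(δp² + δc²) = √(213 + 198) = 20.3

20.3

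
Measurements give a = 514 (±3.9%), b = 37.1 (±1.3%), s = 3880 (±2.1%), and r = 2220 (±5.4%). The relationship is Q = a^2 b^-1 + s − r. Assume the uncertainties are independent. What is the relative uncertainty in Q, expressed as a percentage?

6.62%

Let p = a^2·b^-1 = 7120. δp/p = √((2·δa/a)² + (-1·δb/b)²) = √(0.00608 + 0.000169) = 0.0791, so δp = 563.
Q = p + s − r: δQ = √(δp² + δs² + δr²) = √(3.17e+05 + 6640 + 14400) = 581
Q = 8780, so δQ/Q = 581/8780 = 0.0662.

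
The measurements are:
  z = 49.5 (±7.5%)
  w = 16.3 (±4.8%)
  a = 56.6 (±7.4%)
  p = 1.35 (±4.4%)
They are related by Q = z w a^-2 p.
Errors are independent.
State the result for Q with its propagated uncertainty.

Products/powers → add relative errors in quadrature, weighted by exponent:
  (1·δz/z)² = (1×0.0750)² = 0.00562;  (1·δw/w)² = (1×0.0480)² = 0.00230;  (-2·δa/a)² = (-2×0.0740)² = 0.0219;  (1·δp/p)² = (1×0.0440)² = 0.00194
δQ/Q = √(0.0318) = 0.178
Q = 0.340, so δQ = 0.178 × 0.340 = 0.0606.

0.340 ± 0.0606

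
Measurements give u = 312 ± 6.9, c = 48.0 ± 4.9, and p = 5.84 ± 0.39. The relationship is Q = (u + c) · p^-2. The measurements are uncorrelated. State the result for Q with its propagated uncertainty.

10.6 ± 1.43

Let w = u + c = 360. δw = √(δu² + δc²) = √(47.6 + 24.0) = 8.46, so δw/w = 0.0235.
Q is then a monomial in w, p:
δQ/Q = √((δw/w)² + (-2·δp/p)²) = √(0.000553 + 0.0178) = 0.136
Q = 10.6, so δQ = 0.136 × 10.6 = 1.43.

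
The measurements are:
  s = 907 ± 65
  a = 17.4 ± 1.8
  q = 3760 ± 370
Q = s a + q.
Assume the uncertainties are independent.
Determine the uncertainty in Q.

Let p = s·a = 15800. δp/p = √((1·δs/s)² + (1·δa/a)²) = √(0.00514 + 0.0107) = 0.126, so δp = 1990.
Q = p + q: δQ = √(δp² + δq²) = √(3.94e+06 + 1.37e+05) = 2020

2020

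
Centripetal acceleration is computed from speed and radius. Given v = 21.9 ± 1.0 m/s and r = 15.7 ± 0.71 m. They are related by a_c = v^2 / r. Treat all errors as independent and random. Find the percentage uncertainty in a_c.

Products/powers → add relative errors in quadrature, weighted by exponent:
  (2·δv/v)² = (2×0.0457)² = 0.00834;  (-1·δr/r)² = (-1×0.0452)² = 0.00205
δa_c/a_c = √(0.0104) = 0.102

10.2%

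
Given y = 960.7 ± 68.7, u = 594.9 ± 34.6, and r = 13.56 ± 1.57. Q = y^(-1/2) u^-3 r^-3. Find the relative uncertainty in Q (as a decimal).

Q is a product of powers, so relative uncertainties combine in quadrature:
  (−½·δy/y)² = (-0.5×0.0715)² = 0.00128;  (-3·δu/u)² = (-3×0.0582)² = 0.0304;  (-3·δr/r)² = (-3×0.116)² = 0.121
δQ/Q = √(0.152) = 0.390

0.390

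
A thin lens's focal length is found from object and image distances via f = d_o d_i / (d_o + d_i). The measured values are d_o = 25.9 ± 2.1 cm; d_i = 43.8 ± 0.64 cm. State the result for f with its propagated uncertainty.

16.3 ± 0.834 cm

∂f/∂d_o = (d_i/(d_o+d_i))² = 0.395;  ∂f/∂d_i = (d_o/(d_o+d_i))² = 0.138
δf = √((∂f/∂d_o · δd_o)² + (∂f/∂d_i · δd_i)²) = √(0.688 + 0.00781) = 0.834 cm
f = 16.3 cm.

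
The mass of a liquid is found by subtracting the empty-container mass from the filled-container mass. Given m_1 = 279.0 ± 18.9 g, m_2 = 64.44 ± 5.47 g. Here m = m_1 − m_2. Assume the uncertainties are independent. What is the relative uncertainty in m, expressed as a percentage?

9.17%

Sums and differences: (δm)² = Σ (cᵢ δxᵢ)².
  (δm_1)² = 357;  (δm_2)² = 29.9
δm = √(387) = 19.7 g
m = 214.6 g, so δm/m = 19.7/214.6 = 0.0917.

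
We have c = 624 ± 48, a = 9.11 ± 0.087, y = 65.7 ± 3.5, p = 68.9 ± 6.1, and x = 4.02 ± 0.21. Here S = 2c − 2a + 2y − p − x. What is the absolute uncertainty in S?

S is a linear combination, so absolute uncertainties add in quadrature:
  (2·δc)² = 9220;  (2·δa)² = 0.0303;  (2·δy)² = 49.0;  (δp)² = 37.2;  (δx)² = 0.0441
δS = √(9300) = 96.4

96.4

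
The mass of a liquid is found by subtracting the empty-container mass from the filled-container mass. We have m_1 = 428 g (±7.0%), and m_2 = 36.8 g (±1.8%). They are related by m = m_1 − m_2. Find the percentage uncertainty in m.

7.66%

Each term contributes (cᵢ δxᵢ)² to (δm)²:
  (δm_1)² = 898;  (δm_2)² = 0.439
δm = √(898) = 30.0 g
m = 391 g, so δm/m = 30.0/391 = 0.0766.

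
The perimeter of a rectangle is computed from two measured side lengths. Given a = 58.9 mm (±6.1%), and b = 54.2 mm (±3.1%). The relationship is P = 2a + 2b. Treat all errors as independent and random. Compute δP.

Each term contributes (cᵢ δxᵢ)² to (δP)²:
  (2·δa)² = 51.6;  (2·δb)² = 11.3
δP = √(62.9) = 7.93 mm

7.93 mm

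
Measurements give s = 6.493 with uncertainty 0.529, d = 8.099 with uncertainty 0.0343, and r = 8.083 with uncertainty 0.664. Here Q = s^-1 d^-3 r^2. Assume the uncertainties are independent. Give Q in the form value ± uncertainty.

0.01894 ± 0.00348

Q is a product of powers, so relative uncertainties combine in quadrature:
  (-1·δs/s)² = (-1×0.0815)² = 0.00664;  (-3·δd/d)² = (-3×0.00424)² = 0.000161;  (2·δr/r)² = (2×0.0821)² = 0.0270
δQ/Q = √(0.0338) = 0.184
Q = 0.01894, so δQ = 0.184 × 0.01894 = 0.00348.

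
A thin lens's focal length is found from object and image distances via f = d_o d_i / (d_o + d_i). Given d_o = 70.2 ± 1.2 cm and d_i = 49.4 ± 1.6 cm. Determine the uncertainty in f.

0.588 cm

∂f/∂d_o = (d_i/(d_o+d_i))² = 0.171;  ∂f/∂d_i = (d_o/(d_o+d_i))² = 0.345
δf = √((∂f/∂d_o · δd_o)² + (∂f/∂d_i · δd_i)²) = √(0.0419 + 0.304) = 0.588 cm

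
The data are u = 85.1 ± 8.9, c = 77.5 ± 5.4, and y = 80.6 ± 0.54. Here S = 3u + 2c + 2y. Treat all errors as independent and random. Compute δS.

Sums and differences: (δS)² = Σ (cᵢ δxᵢ)².
  (3·δu)² = 713;  (2·δc)² = 117;  (2·δy)² = 1.17
δS = √(831) = 28.8

28.8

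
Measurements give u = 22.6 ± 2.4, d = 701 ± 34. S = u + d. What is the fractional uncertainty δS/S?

S is a linear combination, so absolute uncertainties add in quadrature:
  (δu)² = 5.76;  (δd)² = 1160
δS = √(1160) = 34.1
S = 724, so δS/S = 34.1/724 = 0.0471.

0.0471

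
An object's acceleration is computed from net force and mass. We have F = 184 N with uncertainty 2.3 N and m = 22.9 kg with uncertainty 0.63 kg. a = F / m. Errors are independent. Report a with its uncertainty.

For a monomial a ∝ F, m^-1, fractional errors add in quadrature:
  (1·δF/F)² = (1×0.0125)² = 0.000156;  (-1·δm/m)² = (-1×0.0275)² = 0.000757
δa/a = √(0.000913) = 0.0302
a = 8.03 m/s^2, so δa = 0.0302 × 8.03 = 0.243 m/s^2.

8.03 ± 0.243 m/s^2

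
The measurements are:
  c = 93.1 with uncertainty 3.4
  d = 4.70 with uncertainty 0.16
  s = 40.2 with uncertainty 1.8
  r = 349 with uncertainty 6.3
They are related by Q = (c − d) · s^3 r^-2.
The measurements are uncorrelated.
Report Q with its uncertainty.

47.1 ± 6.80

Let u = c − d = 88.4. δu = √(δc² + δd²) = √(11.6 + 0.0256) = 3.40, so δu/u = 0.0385.
Q is then a monomial in u, s, r:
δQ/Q = √((δu/u)² + (3·δs/s)² + (-2·δr/r)²) = √(0.00148 + 0.0180 + 0.00130) = 0.144
Q = 47.1, so δQ = 0.144 × 47.1 = 6.80.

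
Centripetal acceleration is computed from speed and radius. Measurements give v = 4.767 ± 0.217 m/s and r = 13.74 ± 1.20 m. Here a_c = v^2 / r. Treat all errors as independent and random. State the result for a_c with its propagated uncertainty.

1.654 ± 0.209 m/s^2

Products/powers → add relative errors in quadrature, weighted by exponent:
  (2·δv/v)² = (2×0.0455)² = 0.00829;  (-1·δr/r)² = (-1×0.0873)² = 0.00763
δa_c/a_c = √(0.0159) = 0.126
a_c = 1.654 m/s^2, so δa_c = 0.126 × 1.654 = 0.209 m/s^2.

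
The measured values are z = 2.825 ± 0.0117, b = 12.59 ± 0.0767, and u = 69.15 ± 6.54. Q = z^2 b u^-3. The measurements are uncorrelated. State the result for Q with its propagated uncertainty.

(3.039 ± 0.863) × 10^-4

Each factor contributes (exponent × relative error)² to (δQ/Q)²:
  (2·δz/z)² = (2×0.00414)² = 6.86e-05;  (1·δb/b)² = (1×0.00609)² = 3.71e-05;  (-3·δu/u)² = (-3×0.0946)² = 0.0805
δQ/Q = √(0.0806) = 0.284
Q = 0.0003039, so δQ = 0.284 × 0.0003039 = 8.63e-05.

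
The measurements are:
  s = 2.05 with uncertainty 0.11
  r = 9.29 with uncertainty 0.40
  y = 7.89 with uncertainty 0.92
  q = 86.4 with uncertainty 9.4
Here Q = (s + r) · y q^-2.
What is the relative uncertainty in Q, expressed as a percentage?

Let u = s + r = 11.3. δu = √(δs² + δr²) = √(0.0121 + 0.160) = 0.415, so δu/u = 0.0366.
Q is then a monomial in u, y, q:
δQ/Q = √((δu/u)² + (1·δy/y)² + (-2·δq/q)²) = √(0.00134 + 0.0136 + 0.0473) = 0.250

25.0%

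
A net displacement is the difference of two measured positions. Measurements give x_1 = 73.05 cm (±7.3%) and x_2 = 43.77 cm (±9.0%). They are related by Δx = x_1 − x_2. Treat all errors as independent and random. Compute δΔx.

6.63 cm

Sums and differences: (δΔx)² = Σ (cᵢ δxᵢ)².
  (δx_1)² = 28.4;  (δx_2)² = 15.5
δΔx = √(44.0) = 6.63 cm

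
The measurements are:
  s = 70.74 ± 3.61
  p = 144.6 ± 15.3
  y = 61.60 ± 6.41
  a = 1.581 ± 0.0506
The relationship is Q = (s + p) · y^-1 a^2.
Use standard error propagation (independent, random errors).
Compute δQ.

Let u = s + p = 215.3. δu = √(δs² + δp²) = √(13.0 + 234) = 15.7, so δu/u = 0.0730.
Q is then a monomial in u, y, a:
δQ/Q = √((δu/u)² + (-1·δy/y)² + (2·δa/a)²) = √(0.00533 + 0.0108 + 0.00410) = 0.142
Q = 8.738, so δQ = 0.142 × 8.738 = 1.24.

1.24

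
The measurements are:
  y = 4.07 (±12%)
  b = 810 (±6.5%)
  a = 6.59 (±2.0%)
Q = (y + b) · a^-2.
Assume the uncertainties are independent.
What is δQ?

Let u = y + b = 814. δu = √(δy² + δb²) = √(0.239 + 2770) = 52.7, so δu/u = 0.0647.
Q is then a monomial in u, a:
δQ/Q = √((δu/u)² + (-2·δa/a)²) = √(0.00418 + 0.00160) = 0.0760
Q = 18.7, so δQ = 0.0760 × 18.7 = 1.43.

1.43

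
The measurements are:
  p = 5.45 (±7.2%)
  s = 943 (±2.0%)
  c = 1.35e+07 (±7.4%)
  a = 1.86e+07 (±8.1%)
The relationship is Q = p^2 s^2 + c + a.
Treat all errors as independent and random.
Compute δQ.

4.34e+06

Let w = p^2·s^2 = 2.64e+07. δw/w = √((2·δp/p)² + (2·δs/s)²) = √(0.0207 + 0.00160) = 0.149, so δw = 3.95e+06.
Q = w + c + a: δQ = √(δw² + δc² + δa²) = √(1.56e+13 + 9.98e+11 + 2.27e+12) = 4.34e+06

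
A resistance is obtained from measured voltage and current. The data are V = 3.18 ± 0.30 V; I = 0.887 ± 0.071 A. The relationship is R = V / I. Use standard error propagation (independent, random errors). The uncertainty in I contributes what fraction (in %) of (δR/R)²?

(δR/R)² = (1·δV/V)² + (-1·δI/I)²
  V term: (1×0.0943)² = 0.00890
  I term: (-1×0.0800)² = 0.00641
Total = 0.0153. Share from I = 0.00641/0.0153 = 0.419.

41.9%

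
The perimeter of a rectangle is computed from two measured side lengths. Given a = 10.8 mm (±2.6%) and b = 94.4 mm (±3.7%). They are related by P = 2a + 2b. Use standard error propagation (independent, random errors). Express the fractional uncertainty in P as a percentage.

3.33%

P is a linear combination, so absolute uncertainties add in quadrature:
  (2·δa)² = 0.315;  (2·δb)² = 48.8
δP = √(49.1) = 7.01 mm
P = 210 mm, so δP/P = 7.01/210 = 0.0333.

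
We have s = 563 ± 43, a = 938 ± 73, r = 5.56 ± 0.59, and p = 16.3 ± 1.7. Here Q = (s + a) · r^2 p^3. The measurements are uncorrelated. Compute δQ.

Let u = s + a = 1500. δu = √(δs² + δa²) = √(1850 + 5330) = 84.7, so δu/u = 0.0564.
Q is then a monomial in u, r, p:
δQ/Q = √((δu/u)² + (2·δr/r)² + (3·δp/p)²) = √(0.00319 + 0.0450 + 0.0979) = 0.382
Q = 2.01e+08, so δQ = 0.382 × 2.01e+08 = 7.68e+07.

7.68e+07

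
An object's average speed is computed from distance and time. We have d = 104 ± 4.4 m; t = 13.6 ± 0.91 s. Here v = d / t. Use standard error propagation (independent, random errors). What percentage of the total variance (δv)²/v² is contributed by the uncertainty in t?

(δv/v)² = (1·δd/d)² + (-1·δt/t)²
  d term: (1×0.0423)² = 0.00179
  t term: (-1×0.0669)² = 0.00448
Total = 0.00627. Share from t = 0.00448/0.00627 = 0.714.

71.4%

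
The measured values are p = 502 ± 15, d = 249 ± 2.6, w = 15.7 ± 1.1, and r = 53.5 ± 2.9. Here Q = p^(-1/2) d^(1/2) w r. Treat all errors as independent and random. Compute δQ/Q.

0.0900

Products/powers → add relative errors in quadrature, weighted by exponent:
  (−½·δp/p)² = (-0.5×0.0299)² = 0.000223;  (½·δd/d)² = (0.5×0.0104)² = 2.73e-05;  (1·δw/w)² = (1×0.0701)² = 0.00491;  (1·δr/r)² = (1×0.0542)² = 0.00294
δQ/Q = √(0.00810) = 0.0900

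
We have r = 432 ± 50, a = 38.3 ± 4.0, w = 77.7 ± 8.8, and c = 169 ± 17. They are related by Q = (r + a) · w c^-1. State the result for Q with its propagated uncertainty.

216 ± 40.1

Let u = r + a = 470. δu = √(δr² + δa²) = √(2500 + 16.0) = 50.2, so δu/u = 0.107.
Q is then a monomial in u, w, c:
δQ/Q = √((δu/u)² + (1·δw/w)² + (-1·δc/c)²) = √(0.0114 + 0.0128 + 0.0101) = 0.185
Q = 216, so δQ = 0.185 × 216 = 40.1.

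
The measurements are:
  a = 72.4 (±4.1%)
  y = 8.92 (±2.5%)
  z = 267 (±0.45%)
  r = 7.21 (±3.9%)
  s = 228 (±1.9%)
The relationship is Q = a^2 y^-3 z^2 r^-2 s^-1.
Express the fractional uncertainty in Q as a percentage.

13.7%

For a monomial Q ∝ a^2, y^-3, z^2, r^-2, s^-1, fractional errors add in quadrature:
  (2·δa/a)² = (2×0.0410)² = 0.00672;  (-3·δy/y)² = (-3×0.0250)² = 0.00563;  (2·δz/z)² = (2×0.00450)² = 8.1e-05;  (-2·δr/r)² = (-2×0.0390)² = 0.00608;  (-1·δs/s)² = (-1×0.0190)² = 0.000361
δQ/Q = √(0.0189) = 0.137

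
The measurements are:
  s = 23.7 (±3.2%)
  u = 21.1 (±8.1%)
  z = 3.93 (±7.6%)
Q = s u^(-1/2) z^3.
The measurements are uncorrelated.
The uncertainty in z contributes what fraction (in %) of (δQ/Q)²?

95.1%

(δQ/Q)² = (1·δs/s)² + (−½·δu/u)² + (3·δz/z)²
  s term: (1×0.0320)² = 0.00102
  u term: (-0.5×0.0810)² = 0.00164
  z term: (3×0.0760)² = 0.0520
Total = 0.0546. Share from z = 0.0520/0.0546 = 0.951.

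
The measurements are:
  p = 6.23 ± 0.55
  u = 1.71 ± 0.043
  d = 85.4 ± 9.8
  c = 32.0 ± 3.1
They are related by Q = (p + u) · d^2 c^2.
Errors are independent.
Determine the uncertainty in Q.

Let w = p + u = 7.94. δw = √(δp² + δu²) = √(0.303 + 0.00185) = 0.552, so δw/w = 0.0695.
Q is then a monomial in w, d, c:
δQ/Q = √((δw/w)² + (2·δd/d)² + (2·δc/c)²) = √(0.00483 + 0.0527 + 0.0375) = 0.308
Q = 5.93e+07, so δQ = 0.308 × 5.93e+07 = 1.83e+07.

1.83e+07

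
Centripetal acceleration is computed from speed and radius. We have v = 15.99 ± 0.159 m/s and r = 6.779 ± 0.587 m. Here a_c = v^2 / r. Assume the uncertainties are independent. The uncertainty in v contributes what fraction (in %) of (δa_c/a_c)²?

(δa_c/a_c)² = (2·δv/v)² + (-1·δr/r)²
  v term: (2×0.00994)² = 0.000396
  r term: (-1×0.0866)² = 0.00750
Total = 0.00789. Share from v = 0.000396/0.00789 = 0.0501.

5.01%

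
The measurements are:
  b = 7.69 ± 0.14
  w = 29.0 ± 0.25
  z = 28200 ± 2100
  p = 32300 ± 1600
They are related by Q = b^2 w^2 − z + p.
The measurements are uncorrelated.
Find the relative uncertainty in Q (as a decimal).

Let h = b^2·w^2 = 49700. δh/h = √((2·δb/b)² + (2·δw/w)²) = √(0.00133 + 0.000297) = 0.0403, so δh = 2000.
Q = h − z + p: δQ = √(δh² + δz² + δp²) = √(4.01e+06 + 4.41e+06 + 2.56e+06) = 3310
Q = 53800, so δQ/Q = 3310/53800 = 0.0616.

0.0616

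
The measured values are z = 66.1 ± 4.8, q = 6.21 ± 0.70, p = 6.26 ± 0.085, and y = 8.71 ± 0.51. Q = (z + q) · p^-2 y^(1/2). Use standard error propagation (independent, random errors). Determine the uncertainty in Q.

0.425

Let u = z + q = 72.3. δu = √(δz² + δq²) = √(23.0 + 0.490) = 4.85, so δu/u = 0.0671.
Q is then a monomial in u, p, y:
δQ/Q = √((δu/u)² + (-2·δp/p)² + (½·δy/y)²) = √(0.00450 + 0.000737 + 0.000857) = 0.0781
Q = 5.45, so δQ = 0.0781 × 5.45 = 0.425.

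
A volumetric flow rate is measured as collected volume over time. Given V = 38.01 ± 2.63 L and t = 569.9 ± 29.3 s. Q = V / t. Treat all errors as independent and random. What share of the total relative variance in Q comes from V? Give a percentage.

64.4%

(δQ/Q)² = (1·δV/V)² + (-1·δt/t)²
  V term: (1×0.0692)² = 0.00479
  t term: (-1×0.0514)² = 0.00264
Total = 0.00743. Share from V = 0.00479/0.00743 = 0.644.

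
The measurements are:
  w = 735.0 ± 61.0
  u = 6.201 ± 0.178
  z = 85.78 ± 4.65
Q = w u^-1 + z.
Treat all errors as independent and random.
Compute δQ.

11.4

Let p = w·u^-1 = 118.5. δp/p = √((1·δw/w)² + (-1·δu/u)²) = √(0.00689 + 0.000824) = 0.0878, so δp = 10.4.
Q = p + z: δQ = √(δp² + δz²) = √(108 + 21.6) = 11.4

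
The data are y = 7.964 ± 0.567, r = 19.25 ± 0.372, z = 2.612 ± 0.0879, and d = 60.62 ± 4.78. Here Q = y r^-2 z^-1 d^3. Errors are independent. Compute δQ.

462

Relative error in a monomial: (δQ/Q)² = Σ (nᵢ · δxᵢ/xᵢ)².
  (1·δy/y)² = (1×0.0712)² = 0.00507;  (-2·δr/r)² = (-2×0.0193)² = 0.00149;  (-1·δz/z)² = (-1×0.0337)² = 0.00113;  (3·δd/d)² = (3×0.0789)² = 0.0560
δQ/Q = √(0.0637) = 0.252
Q = 1833, so δQ = 0.252 × 1833 = 462.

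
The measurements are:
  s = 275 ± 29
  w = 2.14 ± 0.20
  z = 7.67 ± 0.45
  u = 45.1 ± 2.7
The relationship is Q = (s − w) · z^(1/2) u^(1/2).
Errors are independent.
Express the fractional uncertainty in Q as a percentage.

11.4%

Let h = s − w = 273. δh = √(δs² + δw²) = √(841 + 0.0400) = 29.0, so δh/h = 0.106.
Q is then a monomial in h, z, u:
δQ/Q = √((δh/h)² + (½·δz/z)² + (½·δu/u)²) = √(0.0113 + 0.000861 + 0.000896) = 0.114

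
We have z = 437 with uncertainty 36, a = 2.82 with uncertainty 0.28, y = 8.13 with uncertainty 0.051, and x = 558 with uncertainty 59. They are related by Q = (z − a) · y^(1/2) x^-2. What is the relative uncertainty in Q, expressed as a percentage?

22.7%

Let u = z − a = 434. δu = √(δz² + δa²) = √(1300 + 0.0784) = 36.0, so δu/u = 0.0829.
Q is then a monomial in u, y, x:
δQ/Q = √((δu/u)² + (½·δy/y)² + (-2·δx/x)²) = √(0.00688 + 9.84e-06 + 0.0447) = 0.227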